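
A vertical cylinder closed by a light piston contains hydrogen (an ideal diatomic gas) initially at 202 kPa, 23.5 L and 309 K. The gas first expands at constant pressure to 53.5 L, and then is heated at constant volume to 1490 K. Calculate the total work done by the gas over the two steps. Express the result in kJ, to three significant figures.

W_total ≈ 6.06 kJ

Step 1 (isobaric): W = PΔV = (202 kPa)(53.5 − 23.5 L) = 6060 J.
Step 2 (isochoric): W = 0 (constant volume).
W_total = 6060 + 0 = 6060 J.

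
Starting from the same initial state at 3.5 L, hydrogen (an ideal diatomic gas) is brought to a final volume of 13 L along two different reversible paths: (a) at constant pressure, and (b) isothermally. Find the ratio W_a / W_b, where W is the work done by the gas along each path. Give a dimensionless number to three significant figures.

W_a / W_b ≈ 2.07

Path (a) isobaric: W = P₁(V₂ − V₁) → W_a/(P₁V₁) = 2.714.
Path (b) isothermal: W = P₁V₁ ln(V₂/V₁) → W_b/(P₁V₁) = 1.312.
W_a / W_b = 2.714 / 1.312 = 2.069.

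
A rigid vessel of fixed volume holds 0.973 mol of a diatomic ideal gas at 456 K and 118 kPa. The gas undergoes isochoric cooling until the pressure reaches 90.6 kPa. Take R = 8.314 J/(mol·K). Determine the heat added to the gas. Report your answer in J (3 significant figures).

Q ≈ -2140 J

Constant volume ⇒ W = 0, so Q = ΔU = nCᵥΔT with Cᵥ = 5R/2 = 20.79 J/(mol·K).
At constant V, T₂/T₁ = P₂/P₁ ⇒ ΔT = T₁(P₂/P₁ − 1) = 456·(90.6/118 − 1) = -105.9 K.
ΔU = (0.973)(20.79)(-105.9) = -2141 J.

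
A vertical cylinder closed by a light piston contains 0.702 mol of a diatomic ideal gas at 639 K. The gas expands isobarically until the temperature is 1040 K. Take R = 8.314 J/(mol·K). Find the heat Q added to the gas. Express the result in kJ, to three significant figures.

Isobaric: W = nRΔT = (0.702)(8.314)(401) = 2340 J.
ΔU = nCᵥΔT with Cᵥ = 5R/2: ΔU = (0.702)(20.79)(401) = 5851 J.
Q = ΔU + W = 5851 + 2340 = 8191 J.

Q ≈ 8.19 kJ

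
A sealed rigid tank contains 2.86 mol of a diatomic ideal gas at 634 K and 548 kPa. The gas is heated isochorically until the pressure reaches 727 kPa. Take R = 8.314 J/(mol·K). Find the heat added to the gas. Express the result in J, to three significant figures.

Q ≈ 12300 J

Constant volume ⇒ W = 0, so Q = ΔU = nCᵥΔT with Cᵥ = 5R/2 = 20.79 J/(mol·K).
At constant V, T₂/T₁ = P₂/P₁ ⇒ ΔT = T₁(P₂/P₁ − 1) = 634·(727/548 − 1) = 207.1 K.
ΔU = (2.86)(20.79)(207.1) = 12311 J.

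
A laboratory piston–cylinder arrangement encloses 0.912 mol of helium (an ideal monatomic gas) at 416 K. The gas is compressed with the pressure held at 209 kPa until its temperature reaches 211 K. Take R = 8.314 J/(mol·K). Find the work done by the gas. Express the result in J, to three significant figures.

Isobaric: W = P ΔV = nR ΔT.
W = (0.912)(8.314)(211 − 416) = -1554 J.

W ≈ -1550 J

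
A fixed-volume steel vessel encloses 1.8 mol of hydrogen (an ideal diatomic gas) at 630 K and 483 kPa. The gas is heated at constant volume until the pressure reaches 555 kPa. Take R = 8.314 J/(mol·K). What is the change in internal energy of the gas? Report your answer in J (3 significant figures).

Constant volume ⇒ W = 0, so Q = ΔU = nCᵥΔT with Cᵥ = 5R/2 = 20.79 J/(mol·K).
At constant V, T₂/T₁ = P₂/P₁ ⇒ ΔT = T₁(P₂/P₁ − 1) = 630·(555/483 − 1) = 93.91 K.
ΔU = (1.8)(20.79)(93.91) = 3514 J.

ΔU ≈ 3510 J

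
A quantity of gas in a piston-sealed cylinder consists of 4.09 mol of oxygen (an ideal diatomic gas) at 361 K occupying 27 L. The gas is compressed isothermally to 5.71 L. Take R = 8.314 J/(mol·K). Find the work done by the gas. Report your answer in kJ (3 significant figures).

W ≈ -19.1 kJ

Isothermal: W = nRT ln(V₂/V₁).
W = (4.09)(8.314)(361) × ln(5.71/27)
  = 12276 × -1.554
W_by_gas = -19071 J.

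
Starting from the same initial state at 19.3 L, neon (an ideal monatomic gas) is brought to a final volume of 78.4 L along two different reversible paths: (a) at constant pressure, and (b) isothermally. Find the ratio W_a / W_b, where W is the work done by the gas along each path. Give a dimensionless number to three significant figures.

W_a / W_b ≈ 2.18

Path (a) isobaric: W = P₁(V₂ − V₁) → W_a/(P₁V₁) = 3.062.
Path (b) isothermal: W = P₁V₁ ln(V₂/V₁) → W_b/(P₁V₁) = 1.402.
W_a / W_b = 3.062 / 1.402 = 2.185.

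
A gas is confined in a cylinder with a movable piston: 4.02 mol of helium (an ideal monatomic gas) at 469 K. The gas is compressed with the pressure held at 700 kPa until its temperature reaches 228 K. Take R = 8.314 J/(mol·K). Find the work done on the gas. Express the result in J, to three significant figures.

Isobaric: W = P ΔV = nR ΔT.
W = (4.02)(8.314)(228 − 469) = -8055 J.
Work on gas = −W_by = 8055 J.

W ≈ 8050 J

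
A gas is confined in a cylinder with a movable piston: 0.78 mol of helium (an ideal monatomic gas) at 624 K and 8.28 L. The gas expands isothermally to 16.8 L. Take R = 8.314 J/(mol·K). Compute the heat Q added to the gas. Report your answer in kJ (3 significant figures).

Q ≈ 2.86 kJ

Isothermal ⇒ ΔU = 0, so Q = W = nRT ln(V₂/V₁).
Q = (0.78)(8.314)(624) ln(16.8/8.28) = 4047 × 0.7075 = 2863 J.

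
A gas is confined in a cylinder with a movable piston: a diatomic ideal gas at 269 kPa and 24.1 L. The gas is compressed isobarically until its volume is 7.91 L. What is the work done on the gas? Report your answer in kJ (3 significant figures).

W ≈ 4.36 kJ

Isobaric: W = P ΔV.
W = (269 kPa)(7.91 − 24.1 L) = (269)(-16.19) = -4355 J.
Work on gas = −W_by = 4355 J.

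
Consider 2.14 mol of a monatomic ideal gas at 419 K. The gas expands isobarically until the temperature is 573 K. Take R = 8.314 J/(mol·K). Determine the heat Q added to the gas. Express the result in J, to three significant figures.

Isobaric: W = nRΔT = (2.14)(8.314)(154) = 2740 J.
ΔU = nCᵥΔT with Cᵥ = 3R/2: ΔU = (2.14)(12.47)(154) = 4110 J.
Q = ΔU + W = 4110 + 2740 = 6850 J.

Q ≈ 6850 J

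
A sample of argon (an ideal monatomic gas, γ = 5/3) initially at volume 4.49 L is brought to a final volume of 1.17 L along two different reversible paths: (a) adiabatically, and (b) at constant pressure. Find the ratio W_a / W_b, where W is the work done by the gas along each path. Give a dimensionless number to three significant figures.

W_a / W_b ≈ 2.94

Path (a) adiabatic: W = P₁V₁(1 − (V₁/V₂)^(γ−1))/(γ−1) → W_a/(P₁V₁) = -2.177.
Path (b) isobaric: W = P₁(V₂ − V₁) → W_b/(P₁V₁) = -0.7394.
W_a / W_b = -2.177 / -0.7394 = 2.944.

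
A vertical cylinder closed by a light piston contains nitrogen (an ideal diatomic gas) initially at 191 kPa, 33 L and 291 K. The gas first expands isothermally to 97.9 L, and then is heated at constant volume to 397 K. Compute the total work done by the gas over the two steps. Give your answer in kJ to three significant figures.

W_total ≈ 6.85 kJ

Step 1 (isothermal): W = P₁V₁ ln(V₂/V₁) = (6303) ln(97.9/33) = 6854 J.
Step 2 (isochoric): W = 0 (constant volume).
W_total = 6854 + 0 = 6854 J.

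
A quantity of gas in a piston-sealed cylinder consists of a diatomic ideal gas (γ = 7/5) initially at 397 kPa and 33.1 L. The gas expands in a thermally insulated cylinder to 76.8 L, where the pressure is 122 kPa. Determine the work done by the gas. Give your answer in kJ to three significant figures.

W ≈ 9.43 kJ

Adiabatic: W = (P₁V₁ − P₂V₂)/(γ − 1) with γ = 7/5.
P₁V₁ = 13141 J, P₂V₂ = 9370 J.
W = (13141 − 9370) / 0.4 = 9428 J.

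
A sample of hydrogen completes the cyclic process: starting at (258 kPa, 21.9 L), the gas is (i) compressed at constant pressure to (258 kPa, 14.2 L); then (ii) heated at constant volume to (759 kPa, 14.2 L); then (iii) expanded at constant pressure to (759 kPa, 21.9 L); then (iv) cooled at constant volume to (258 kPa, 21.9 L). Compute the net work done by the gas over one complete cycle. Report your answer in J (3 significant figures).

Constant-volume legs do no work.
W(i) = (258)(14.2 − 21.9) = -1987 J; W(iii) = (759)(21.9 − 14.2) = 5844 J.
W_net = -1987 + 5844 = 3858 J (the clockwise enclosed area).

W_net ≈ 3860 J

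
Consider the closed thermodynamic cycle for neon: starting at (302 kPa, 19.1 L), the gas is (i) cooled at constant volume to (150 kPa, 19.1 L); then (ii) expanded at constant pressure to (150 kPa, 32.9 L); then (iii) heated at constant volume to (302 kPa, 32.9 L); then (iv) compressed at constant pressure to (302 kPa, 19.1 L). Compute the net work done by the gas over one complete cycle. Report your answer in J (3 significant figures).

Constant-volume legs do no work.
W(ii) = (150)(32.9 − 19.1) = 2070 J; W(iv) = (302)(19.1 − 32.9) = -4168 J.
W_net = 2070 − 4168 = -2098 J (the counter-clockwise enclosed area).

W_net ≈ -2100 J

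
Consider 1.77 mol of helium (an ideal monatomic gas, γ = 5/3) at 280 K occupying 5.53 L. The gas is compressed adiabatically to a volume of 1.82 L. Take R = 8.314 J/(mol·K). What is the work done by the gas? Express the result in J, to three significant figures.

W ≈ -6790 J

Adiabatic: TV^(γ−1) = const with γ = 5/3.
T₂ = T₁ (V₁/V₂)^(γ−1) = 280 × (5.53/1.82)^0.667 = 280 × 2.098 = 587.4 K.
W_by = nCᵥ(T₁ − T₂) = (1.77)(12.47)(280 − 587.4) = -6785 J.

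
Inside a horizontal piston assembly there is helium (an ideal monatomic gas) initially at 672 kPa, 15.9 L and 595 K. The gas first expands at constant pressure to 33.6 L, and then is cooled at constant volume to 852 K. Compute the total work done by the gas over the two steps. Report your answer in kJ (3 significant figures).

W_total ≈ 11.9 kJ

Step 1 (isobaric): W = PΔV = (672 kPa)(33.6 − 15.9 L) = 11894 J.
Step 2 (isochoric): W = 0 (constant volume).
W_total = 11894 + 0 = 11894 J.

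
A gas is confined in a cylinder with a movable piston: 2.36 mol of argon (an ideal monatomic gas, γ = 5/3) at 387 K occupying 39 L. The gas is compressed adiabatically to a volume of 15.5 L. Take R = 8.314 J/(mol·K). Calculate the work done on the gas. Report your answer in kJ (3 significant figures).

W ≈ 9.68 kJ

Adiabatic: TV^(γ−1) = const with γ = 5/3.
T₂ = T₁ (V₁/V₂)^(γ−1) = 387 × (39/15.5)^0.667 = 387 × 1.85 = 715.9 K.
W_by = nCᵥ(T₁ − T₂) = (2.36)(12.47)(387 − 715.9) = -9681 J.
Work on gas = −W_by = 9681 J.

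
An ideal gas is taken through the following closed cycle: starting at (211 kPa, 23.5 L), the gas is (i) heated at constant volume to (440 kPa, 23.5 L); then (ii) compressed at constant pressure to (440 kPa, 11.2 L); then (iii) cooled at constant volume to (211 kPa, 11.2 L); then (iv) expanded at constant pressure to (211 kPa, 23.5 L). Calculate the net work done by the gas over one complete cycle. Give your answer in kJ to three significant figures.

W_net ≈ -2.82 kJ

Constant-volume legs do no work.
W(ii) = (440)(11.2 − 23.5) = -5412 J; W(iv) = (211)(23.5 − 11.2) = 2595 J.
W_net = -5412 + 2595 = -2817 J (the counter-clockwise enclosed area).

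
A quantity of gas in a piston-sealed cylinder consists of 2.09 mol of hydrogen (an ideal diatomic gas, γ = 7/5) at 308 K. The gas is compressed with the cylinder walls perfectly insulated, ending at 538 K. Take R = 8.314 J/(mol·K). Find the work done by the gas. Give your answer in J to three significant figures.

W ≈ -9990 J

Adiabatic ⇒ Q = 0, so W_by = −ΔU = nCᵥ(T₁ − T₂).
Cᵥ = 5R/2 = 20.79 J/(mol·K).
W = (2.09)(20.79)(308 − 538) = -9991 J.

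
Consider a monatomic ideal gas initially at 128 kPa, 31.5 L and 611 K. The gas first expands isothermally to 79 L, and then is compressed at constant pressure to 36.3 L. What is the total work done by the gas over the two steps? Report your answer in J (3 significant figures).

W_total ≈ 1530 J

Step 1 (isothermal): W = P₁V₁ ln(V₂/V₁) = (4032) ln(79/31.5) = 3707 J.
After step 1: P = 51.04 kPa, V = 79 L, T = 611 K.
Step 2 (isobaric): W = PΔV = (51.04 kPa)(36.3 − 79 L) = -2179 J.
W_total = 3707 − 2179 = 1528 J.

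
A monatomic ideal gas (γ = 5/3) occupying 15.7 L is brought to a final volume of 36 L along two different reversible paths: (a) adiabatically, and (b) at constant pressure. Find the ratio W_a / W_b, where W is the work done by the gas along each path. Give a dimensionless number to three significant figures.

Path (a) adiabatic: W = P₁V₁(1 − (V₁/V₂)^(γ−1))/(γ−1) → W_a/(P₁V₁) = 0.6374.
Path (b) isobaric: W = P₁(V₂ − V₁) → W_b/(P₁V₁) = 1.293.
W_a / W_b = 0.6374 / 1.293 = 0.4929.

W_a / W_b ≈ 0.493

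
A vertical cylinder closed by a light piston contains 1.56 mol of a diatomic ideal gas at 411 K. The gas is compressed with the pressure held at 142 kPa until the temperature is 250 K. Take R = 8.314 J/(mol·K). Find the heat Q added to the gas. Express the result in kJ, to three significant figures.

Isobaric: W = nRΔT = (1.56)(8.314)(-161) = -2088 J.
ΔU = nCᵥΔT with Cᵥ = 5R/2: ΔU = (1.56)(20.79)(-161) = -5220 J.
Q = ΔU + W = -5220 − 2088 = -7309 J.

Q ≈ -7.31 kJ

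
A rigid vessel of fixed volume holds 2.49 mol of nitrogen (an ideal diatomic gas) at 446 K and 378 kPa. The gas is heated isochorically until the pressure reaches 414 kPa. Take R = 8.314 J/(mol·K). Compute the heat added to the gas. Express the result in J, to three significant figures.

Constant volume ⇒ W = 0, so Q = ΔU = nCᵥΔT with Cᵥ = 5R/2 = 20.79 J/(mol·K).
At constant V, T₂/T₁ = P₂/P₁ ⇒ ΔT = T₁(P₂/P₁ − 1) = 446·(414/378 − 1) = 42.48 K.
ΔU = (2.49)(20.79)(42.48) = 2198 J.

Q ≈ 2200 J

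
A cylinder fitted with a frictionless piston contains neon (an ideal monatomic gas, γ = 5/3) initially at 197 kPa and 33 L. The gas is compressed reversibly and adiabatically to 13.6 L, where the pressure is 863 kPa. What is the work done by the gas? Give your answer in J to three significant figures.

W ≈ -7850 J

Adiabatic: W = (P₁V₁ − P₂V₂)/(γ − 1) with γ = 5/3.
P₁V₁ = 6501 J, P₂V₂ = 11737 J.
W = (6501 − 11737) / 0.6667 = -7854 J.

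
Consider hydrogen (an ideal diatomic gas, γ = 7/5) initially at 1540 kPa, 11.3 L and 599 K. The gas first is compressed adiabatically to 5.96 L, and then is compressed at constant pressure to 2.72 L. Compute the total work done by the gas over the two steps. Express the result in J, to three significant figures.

Step 1 (adiabatic): W = (P₁V₁ − P₂V₂)/(γ−1) = (17402 − 22477)/0.4 = -12687 J.
After step 1: P = 3771 kPa, V = 5.96 L, T = 773.7 K.
Step 2 (isobaric): W = PΔV = (3771 kPa)(2.72 − 5.96 L) = -12219 J.
W_total = -12687 − 12219 = -24906 J.

W_total ≈ -24900 J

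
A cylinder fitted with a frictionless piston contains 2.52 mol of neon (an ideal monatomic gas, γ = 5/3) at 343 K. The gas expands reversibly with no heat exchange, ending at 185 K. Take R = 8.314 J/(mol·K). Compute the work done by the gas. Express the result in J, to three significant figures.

Adiabatic ⇒ Q = 0, so W_by = −ΔU = nCᵥ(T₁ − T₂).
Cᵥ = 3R/2 = 12.47 J/(mol·K).
W = (2.52)(12.47)(343 − 185) = 4965 J.

W ≈ 4970 J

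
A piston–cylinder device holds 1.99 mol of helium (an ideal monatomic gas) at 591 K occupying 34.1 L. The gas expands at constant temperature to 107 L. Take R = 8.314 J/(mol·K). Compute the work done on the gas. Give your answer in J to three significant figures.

Isothermal: W = nRT ln(V₂/V₁).
W = (1.99)(8.314)(591) × ln(107/34.1)
  = 9778 × 1.144
W_by_gas = 11181 J; work on gas = −W_by = -11181 J.

W ≈ -11200 J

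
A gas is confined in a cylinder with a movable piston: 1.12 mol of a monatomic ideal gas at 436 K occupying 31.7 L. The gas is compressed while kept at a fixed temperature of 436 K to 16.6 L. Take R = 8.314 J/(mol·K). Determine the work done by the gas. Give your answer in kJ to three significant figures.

Isothermal: W = nRT ln(V₂/V₁).
W = (1.12)(8.314)(436) × ln(16.6/31.7)
  = 4060 × -0.6469
W_by_gas = -2626 J.

W ≈ -2.63 kJ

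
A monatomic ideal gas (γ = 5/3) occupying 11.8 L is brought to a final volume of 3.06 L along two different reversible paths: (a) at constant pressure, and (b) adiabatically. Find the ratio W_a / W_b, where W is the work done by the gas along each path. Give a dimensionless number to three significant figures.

Path (a) isobaric: W = P₁(V₂ − V₁) → W_a/(P₁V₁) = -0.7407.
Path (b) adiabatic: W = P₁V₁(1 − (V₁/V₂)^(γ−1))/(γ−1) → W_b/(P₁V₁) = -2.189.
W_a / W_b = -0.7407 / -2.189 = 0.3384.

W_a / W_b ≈ 0.338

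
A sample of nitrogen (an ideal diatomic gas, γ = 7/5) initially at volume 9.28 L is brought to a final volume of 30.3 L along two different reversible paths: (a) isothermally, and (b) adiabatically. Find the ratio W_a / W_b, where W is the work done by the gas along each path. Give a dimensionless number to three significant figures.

Path (a) isothermal: W = P₁V₁ ln(V₂/V₁) → W_a/(P₁V₁) = 1.183.
Path (b) adiabatic: W = P₁V₁(1 − (V₁/V₂)^(γ−1))/(γ−1) → W_b/(P₁V₁) = 0.9427.
W_a / W_b = 1.183 / 0.9427 = 1.255.

W_a / W_b ≈ 1.26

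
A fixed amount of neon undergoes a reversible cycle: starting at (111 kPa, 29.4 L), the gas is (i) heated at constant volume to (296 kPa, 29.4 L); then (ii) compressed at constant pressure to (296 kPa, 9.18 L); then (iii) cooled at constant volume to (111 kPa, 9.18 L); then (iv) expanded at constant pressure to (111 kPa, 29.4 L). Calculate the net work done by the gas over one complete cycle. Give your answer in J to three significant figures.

Constant-volume legs do no work.
W(ii) = (296)(9.18 − 29.4) = -5985 J; W(iv) = (111)(29.4 − 9.18) = 2244 J.
W_net = -5985 + 2244 = -3741 J (the counter-clockwise enclosed area).

W_net ≈ -3740 J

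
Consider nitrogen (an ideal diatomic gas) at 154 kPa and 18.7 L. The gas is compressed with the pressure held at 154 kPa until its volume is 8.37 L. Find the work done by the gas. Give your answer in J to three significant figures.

Isobaric: W = P ΔV.
W = (154 kPa)(8.37 − 18.7 L) = (154)(-10.33) = -1591 J.

W ≈ -1590 J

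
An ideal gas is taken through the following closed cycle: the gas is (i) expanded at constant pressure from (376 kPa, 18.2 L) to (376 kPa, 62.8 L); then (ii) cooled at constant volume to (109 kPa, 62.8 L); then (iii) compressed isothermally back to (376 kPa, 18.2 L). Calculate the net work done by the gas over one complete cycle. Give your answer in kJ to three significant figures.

Leg (i): W = PΔV = (376)(62.8 − 18.2) = 16770 J.
Leg (ii): W = 0.
Leg (iii): W = PᵢVᵢ ln(V_f/Vᵢ) = (6845) ln(18.2/62.8) = -8478 J.
W_net = 16770 − 8478 = 8292 J.

W_net ≈ 8.29 kJ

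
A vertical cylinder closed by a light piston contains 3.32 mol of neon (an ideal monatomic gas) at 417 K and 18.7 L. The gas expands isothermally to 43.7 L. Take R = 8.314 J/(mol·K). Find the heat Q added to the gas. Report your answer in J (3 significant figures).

Isothermal ⇒ ΔU = 0, so Q = W = nRT ln(V₂/V₁).
Q = (3.32)(8.314)(417) ln(43.7/18.7) = 11510 × 0.8488 = 9770 J.

Q ≈ 9770 J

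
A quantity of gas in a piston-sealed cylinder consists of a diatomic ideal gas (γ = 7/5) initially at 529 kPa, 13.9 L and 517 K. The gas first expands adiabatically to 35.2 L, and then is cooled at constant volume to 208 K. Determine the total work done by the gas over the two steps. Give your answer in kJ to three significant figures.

W_total ≈ 5.71 kJ

Step 1 (adiabatic): W = (P₁V₁ − P₂V₂)/(γ−1) = (7353 − 5071)/0.4 = 5706 J.
Step 2 (isochoric): W = 0 (constant volume).
W_total = 5706 + 0 = 5706 J.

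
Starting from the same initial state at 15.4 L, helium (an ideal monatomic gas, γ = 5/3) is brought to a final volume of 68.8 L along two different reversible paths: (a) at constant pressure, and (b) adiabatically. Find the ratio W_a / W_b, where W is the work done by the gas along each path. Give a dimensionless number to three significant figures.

W_a / W_b ≈ 3.66

Path (a) isobaric: W = P₁(V₂ − V₁) → W_a/(P₁V₁) = 3.468.
Path (b) adiabatic: W = P₁V₁(1 − (V₁/V₂)^(γ−1))/(γ−1) → W_b/(P₁V₁) = 0.947.
W_a / W_b = 3.468 / 0.947 = 3.662.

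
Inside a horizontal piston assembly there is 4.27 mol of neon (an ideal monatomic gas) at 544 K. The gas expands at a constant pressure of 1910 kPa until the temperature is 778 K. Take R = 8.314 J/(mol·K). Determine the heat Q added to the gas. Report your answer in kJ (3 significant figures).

Isobaric: W = nRΔT = (4.27)(8.314)(234) = 8307 J.
ΔU = nCᵥΔT with Cᵥ = 3R/2: ΔU = (4.27)(12.47)(234) = 12461 J.
Q = ΔU + W = 12461 + 8307 = 20768 J.

Q ≈ 20.8 kJ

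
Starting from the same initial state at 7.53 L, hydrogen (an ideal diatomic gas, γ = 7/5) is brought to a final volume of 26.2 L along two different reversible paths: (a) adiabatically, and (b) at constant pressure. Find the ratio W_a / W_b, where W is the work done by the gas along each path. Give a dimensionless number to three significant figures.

W_a / W_b ≈ 0.396

Path (a) adiabatic: W = P₁V₁(1 − (V₁/V₂)^(γ−1))/(γ−1) → W_a/(P₁V₁) = 0.9818.
Path (b) isobaric: W = P₁(V₂ − V₁) → W_b/(P₁V₁) = 2.479.
W_a / W_b = 0.9818 / 2.479 = 0.396.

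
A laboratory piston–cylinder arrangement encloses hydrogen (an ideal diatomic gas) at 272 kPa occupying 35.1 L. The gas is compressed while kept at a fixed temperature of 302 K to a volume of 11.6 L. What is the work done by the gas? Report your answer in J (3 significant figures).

W ≈ -10600 J

Isothermal: W = nRT ln(V₂/V₁) = P₁V₁ ln(V₂/V₁).
P₁V₁ = (272 kPa)(35.1 L) = 9547 J.
W = 9547 × ln(11.6/35.1) = 9547 × -1.107
W_by_gas = -10571 J.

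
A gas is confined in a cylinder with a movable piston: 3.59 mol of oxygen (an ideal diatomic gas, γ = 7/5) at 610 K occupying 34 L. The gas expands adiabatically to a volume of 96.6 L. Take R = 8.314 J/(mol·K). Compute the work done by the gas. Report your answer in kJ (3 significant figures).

Adiabatic: TV^(γ−1) = const with γ = 7/5.
T₂ = T₁ (V₁/V₂)^(γ−1) = 610 × (34/96.6)^0.4 = 610 × 0.6586 = 401.7 K.
W_by = nCᵥ(T₁ − T₂) = (3.59)(20.79)(610 − 401.7) = 15541 J.

W ≈ 15.5 kJ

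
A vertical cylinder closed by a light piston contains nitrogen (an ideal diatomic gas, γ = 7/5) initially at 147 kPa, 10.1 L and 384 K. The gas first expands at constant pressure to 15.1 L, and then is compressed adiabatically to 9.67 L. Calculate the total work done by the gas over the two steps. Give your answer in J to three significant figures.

Step 1 (isobaric): W = PΔV = (147 kPa)(15.1 − 10.1 L) = 735 J.
After step 1: P = 147 kPa, V = 15.1 L, T = 574.1 K.
Step 2 (adiabatic): W = (P₁V₁ − P₂V₂)/(γ−1) = (2220 − 2653)/0.4 = -1083 J.
W_total = 735 − 1083 = -347.9 J.

W_total ≈ -348 J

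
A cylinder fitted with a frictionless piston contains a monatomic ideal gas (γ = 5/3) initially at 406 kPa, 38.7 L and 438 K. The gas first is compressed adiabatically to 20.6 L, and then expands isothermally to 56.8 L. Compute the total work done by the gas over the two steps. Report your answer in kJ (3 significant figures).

Step 1 (adiabatic): W = (P₁V₁ − P₂V₂)/(γ−1) = (15712 − 23922)/0.667 = -12315 J.
After step 1: P = 1161 kPa, V = 20.6 L, T = 666.9 K.
Step 2 (isothermal): W = P₁V₁ ln(V₂/V₁) = (23922) ln(56.8/20.6) = 24263 J.
W_total = -12315 + 24263 = 11948 J.

W_total ≈ 11.9 kJ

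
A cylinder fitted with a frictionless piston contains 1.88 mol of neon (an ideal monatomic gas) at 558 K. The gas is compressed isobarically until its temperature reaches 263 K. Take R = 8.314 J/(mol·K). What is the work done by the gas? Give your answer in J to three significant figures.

W ≈ -4610 J

Isobaric: W = P ΔV = nR ΔT.
W = (1.88)(8.314)(263 − 558) = -4611 J.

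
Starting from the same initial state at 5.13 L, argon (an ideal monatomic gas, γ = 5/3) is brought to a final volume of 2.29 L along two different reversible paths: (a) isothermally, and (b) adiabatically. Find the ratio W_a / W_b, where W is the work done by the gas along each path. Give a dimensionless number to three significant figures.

Path (a) isothermal: W = P₁V₁ ln(V₂/V₁) → W_a/(P₁V₁) = -0.8066.
Path (b) adiabatic: W = P₁V₁(1 − (V₁/V₂)^(γ−1))/(γ−1) → W_b/(P₁V₁) = -1.068.
W_a / W_b = -0.8066 / -1.068 = 0.7551.

W_a / W_b ≈ 0.755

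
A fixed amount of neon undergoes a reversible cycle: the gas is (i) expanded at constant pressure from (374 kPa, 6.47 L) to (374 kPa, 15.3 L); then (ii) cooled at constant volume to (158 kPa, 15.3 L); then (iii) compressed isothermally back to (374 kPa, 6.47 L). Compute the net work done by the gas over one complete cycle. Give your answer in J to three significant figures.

W_net ≈ 1220 J

Leg (i): W = PΔV = (374)(15.3 − 6.47) = 3302 J.
Leg (ii): W = 0.
Leg (iii): W = PᵢVᵢ ln(V_f/Vᵢ) = (2417) ln(6.47/15.3) = -2081 J.
W_net = 3302 − 2081 = 1222 J.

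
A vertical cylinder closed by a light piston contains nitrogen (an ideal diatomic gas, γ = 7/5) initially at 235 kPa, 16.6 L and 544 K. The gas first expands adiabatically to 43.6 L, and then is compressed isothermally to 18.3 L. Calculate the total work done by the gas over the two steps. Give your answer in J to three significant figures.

W_total ≈ 823 J

Step 1 (adiabatic): W = (P₁V₁ − P₂V₂)/(γ−1) = (3901 − 2651)/0.4 = 3125 J.
After step 1: P = 60.8 kPa, V = 43.6 L, T = 369.7 K.
Step 2 (isothermal): W = P₁V₁ ln(V₂/V₁) = (2651) ln(18.3/43.6) = -2302 J.
W_total = 3125 − 2302 = 823.2 J.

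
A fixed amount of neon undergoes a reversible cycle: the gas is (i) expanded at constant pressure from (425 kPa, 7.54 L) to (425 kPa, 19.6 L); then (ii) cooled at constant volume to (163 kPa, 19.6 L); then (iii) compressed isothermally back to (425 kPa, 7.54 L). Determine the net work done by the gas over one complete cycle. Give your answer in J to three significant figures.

Leg (i): W = PΔV = (425)(19.6 − 7.54) = 5126 J.
Leg (ii): W = 0.
Leg (iii): W = PᵢVᵢ ln(V_f/Vᵢ) = (3195) ln(7.54/19.6) = -3052 J.
W_net = 5126 − 3052 = 2073 J.

W_net ≈ 2070 J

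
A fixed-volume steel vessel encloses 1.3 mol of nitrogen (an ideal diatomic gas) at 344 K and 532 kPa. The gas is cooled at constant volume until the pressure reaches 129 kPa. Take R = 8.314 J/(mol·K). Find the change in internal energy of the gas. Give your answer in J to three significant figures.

Constant volume ⇒ W = 0, so Q = ΔU = nCᵥΔT with Cᵥ = 5R/2 = 20.79 J/(mol·K).
At constant V, T₂/T₁ = P₂/P₁ ⇒ ΔT = T₁(P₂/P₁ − 1) = 344·(129/532 − 1) = -260.6 K.
ΔU = (1.3)(20.79)(-260.6) = -7041 J.

ΔU ≈ -7040 J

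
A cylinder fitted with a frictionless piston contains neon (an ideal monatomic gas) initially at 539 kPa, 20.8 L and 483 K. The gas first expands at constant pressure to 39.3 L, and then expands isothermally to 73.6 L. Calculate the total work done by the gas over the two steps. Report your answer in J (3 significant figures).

W_total ≈ 23300 J

Step 1 (isobaric): W = PΔV = (539 kPa)(39.3 − 20.8 L) = 9971 J.
After step 1: P = 539 kPa, V = 39.3 L, T = 912.6 K.
Step 2 (isothermal): W = P₁V₁ ln(V₂/V₁) = (21183) ln(73.6/39.3) = 13290 J.
W_total = 9971 + 13290 = 23262 J.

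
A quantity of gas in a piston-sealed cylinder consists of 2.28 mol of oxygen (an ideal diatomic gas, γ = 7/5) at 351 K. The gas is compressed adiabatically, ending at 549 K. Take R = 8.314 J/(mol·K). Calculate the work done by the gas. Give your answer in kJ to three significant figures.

W ≈ -9.38 kJ

Adiabatic ⇒ Q = 0, so W_by = −ΔU = nCᵥ(T₁ − T₂).
Cᵥ = 5R/2 = 20.79 J/(mol·K).
W = (2.28)(20.79)(351 − 549) = -9383 J.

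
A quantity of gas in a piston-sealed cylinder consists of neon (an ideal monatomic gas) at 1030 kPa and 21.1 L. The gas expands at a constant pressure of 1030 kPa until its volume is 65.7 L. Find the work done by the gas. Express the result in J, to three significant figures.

Isobaric: W = P ΔV.
W = (1030 kPa)(65.7 − 21.1 L) = (1030)(44.6) = 45938 J.

W ≈ 45900 J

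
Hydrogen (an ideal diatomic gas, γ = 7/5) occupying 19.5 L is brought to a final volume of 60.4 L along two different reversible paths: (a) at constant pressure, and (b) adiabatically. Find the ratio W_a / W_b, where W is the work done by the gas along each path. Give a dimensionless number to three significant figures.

Path (a) isobaric: W = P₁(V₂ − V₁) → W_a/(P₁V₁) = 2.097.
Path (b) adiabatic: W = P₁V₁(1 − (V₁/V₂)^(γ−1))/(γ−1) → W_b/(P₁V₁) = 0.9095.
W_a / W_b = 2.097 / 0.9095 = 2.306.

W_a / W_b ≈ 2.31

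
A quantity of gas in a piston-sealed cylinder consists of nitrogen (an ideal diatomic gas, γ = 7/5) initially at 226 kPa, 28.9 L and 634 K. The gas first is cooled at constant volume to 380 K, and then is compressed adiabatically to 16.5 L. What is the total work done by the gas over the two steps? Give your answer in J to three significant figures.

Step 1 (isochoric): W = 0 (constant volume).
After step 1: P = 135.5 kPa (V unchanged).
Step 2 (adiabatic): W = (P₁V₁ − P₂V₂)/(γ−1) = (3915 − 4899)/0.4 = -2460 J.
W_total = 0 − 2460 = -2460 J.

W_total ≈ -2460 J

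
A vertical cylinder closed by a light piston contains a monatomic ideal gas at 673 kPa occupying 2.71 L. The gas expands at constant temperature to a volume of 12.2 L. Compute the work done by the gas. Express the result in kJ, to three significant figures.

W ≈ 2.74 kJ

Isothermal: W = nRT ln(V₂/V₁) = P₁V₁ ln(V₂/V₁).
P₁V₁ = (673 kPa)(2.71 L) = 1824 J.
W = 1824 × ln(12.2/2.71) = 1824 × 1.504
W_by_gas = 2744 J.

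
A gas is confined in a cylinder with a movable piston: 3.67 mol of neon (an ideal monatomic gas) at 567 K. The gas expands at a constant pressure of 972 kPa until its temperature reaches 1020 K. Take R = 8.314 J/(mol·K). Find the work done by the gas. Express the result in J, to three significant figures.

W ≈ 13800 J

Isobaric: W = P ΔV = nR ΔT.
W = (3.67)(8.314)(1020 − 567) = 13822 J.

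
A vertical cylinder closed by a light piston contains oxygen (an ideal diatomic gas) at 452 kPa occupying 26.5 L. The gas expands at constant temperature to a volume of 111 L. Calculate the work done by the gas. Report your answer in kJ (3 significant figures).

W ≈ 17.2 kJ

Isothermal: W = nRT ln(V₂/V₁) = P₁V₁ ln(V₂/V₁).
P₁V₁ = (452 kPa)(26.5 L) = 11978 J.
W = 11978 × ln(111/26.5) = 11978 × 1.432
W_by_gas = 17157 J.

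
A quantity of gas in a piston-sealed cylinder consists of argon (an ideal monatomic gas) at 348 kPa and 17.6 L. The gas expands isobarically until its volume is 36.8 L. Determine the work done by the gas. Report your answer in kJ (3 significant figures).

W ≈ 6.68 kJ

Isobaric: W = P ΔV.
W = (348 kPa)(36.8 − 17.6 L) = (348)(19.2) = 6682 J.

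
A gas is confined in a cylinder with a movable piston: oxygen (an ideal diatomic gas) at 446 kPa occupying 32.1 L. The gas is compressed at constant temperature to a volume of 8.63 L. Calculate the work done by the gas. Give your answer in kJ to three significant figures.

W ≈ -18.8 kJ

Isothermal: W = nRT ln(V₂/V₁) = P₁V₁ ln(V₂/V₁).
P₁V₁ = (446 kPa)(32.1 L) = 14317 J.
W = 14317 × ln(8.63/32.1) = 14317 × -1.314
W_by_gas = -18806 J.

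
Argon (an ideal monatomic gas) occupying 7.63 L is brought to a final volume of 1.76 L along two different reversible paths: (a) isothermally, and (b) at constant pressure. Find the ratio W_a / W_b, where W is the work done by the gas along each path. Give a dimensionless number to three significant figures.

W_a / W_b ≈ 1.91

Path (a) isothermal: W = P₁V₁ ln(V₂/V₁) → W_a/(P₁V₁) = -1.467.
Path (b) isobaric: W = P₁(V₂ − V₁) → W_b/(P₁V₁) = -0.7693.
W_a / W_b = -1.467 / -0.7693 = 1.907.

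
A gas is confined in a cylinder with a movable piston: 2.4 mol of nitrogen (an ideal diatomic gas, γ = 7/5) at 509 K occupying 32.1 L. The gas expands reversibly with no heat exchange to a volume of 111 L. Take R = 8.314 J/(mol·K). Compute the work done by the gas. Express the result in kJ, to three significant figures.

Adiabatic: TV^(γ−1) = const with γ = 7/5.
T₂ = T₁ (V₁/V₂)^(γ−1) = 509 × (32.1/111)^0.4 = 509 × 0.6088 = 309.9 K.
W_by = nCᵥ(T₁ − T₂) = (2.4)(20.79)(509 − 309.9) = 9933 J.

W ≈ 9.93 kJ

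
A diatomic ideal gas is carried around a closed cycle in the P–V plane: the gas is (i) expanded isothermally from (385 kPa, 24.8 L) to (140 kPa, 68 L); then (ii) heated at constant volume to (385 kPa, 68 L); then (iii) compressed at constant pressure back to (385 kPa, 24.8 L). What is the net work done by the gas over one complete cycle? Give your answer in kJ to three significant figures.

Leg (i): W = PᵢVᵢ ln(V_f/Vᵢ) = (9548) ln(68/24.8) = 9631 J.
Leg (ii): W = 0.
Leg (iii): W = PΔV = (385)(24.8 − 68) = -16632 J.
W_net = 9631 − 16632 = -7001 J.

W_net ≈ -7.00 kJ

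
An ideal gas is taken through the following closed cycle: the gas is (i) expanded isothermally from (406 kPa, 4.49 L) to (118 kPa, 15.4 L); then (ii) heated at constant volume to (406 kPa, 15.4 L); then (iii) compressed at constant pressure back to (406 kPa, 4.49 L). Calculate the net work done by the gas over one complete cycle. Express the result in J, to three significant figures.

W_net ≈ -2180 J

Leg (i): W = PᵢVᵢ ln(V_f/Vᵢ) = (1823) ln(15.4/4.49) = 2247 J.
Leg (ii): W = 0.
Leg (iii): W = PΔV = (406)(4.49 − 15.4) = -4429 J.
W_net = 2247 − 4429 = -2183 J.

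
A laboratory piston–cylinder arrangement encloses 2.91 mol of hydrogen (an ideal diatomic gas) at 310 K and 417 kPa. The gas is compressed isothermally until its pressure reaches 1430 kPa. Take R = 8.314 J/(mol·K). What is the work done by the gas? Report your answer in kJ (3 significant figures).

Isothermal process: W = nRT ln(V₂/V₁) = nRT ln(P₁/P₂).
W = (2.91)(8.314)(310) × ln(417/1430)
  = 7500 × ln(0.2916) = 7500 × -1.232
W_by_gas = -9243 J.

W ≈ -9.24 kJ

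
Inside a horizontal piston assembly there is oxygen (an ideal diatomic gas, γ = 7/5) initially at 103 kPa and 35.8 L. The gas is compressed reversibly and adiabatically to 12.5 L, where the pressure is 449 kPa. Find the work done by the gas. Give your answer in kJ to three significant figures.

W ≈ -4.81 kJ

Adiabatic: W = (P₁V₁ − P₂V₂)/(γ − 1) with γ = 7/5.
P₁V₁ = 3687 J, P₂V₂ = 5612 J.
W = (3687 − 5612) / 0.4 = -4813 J.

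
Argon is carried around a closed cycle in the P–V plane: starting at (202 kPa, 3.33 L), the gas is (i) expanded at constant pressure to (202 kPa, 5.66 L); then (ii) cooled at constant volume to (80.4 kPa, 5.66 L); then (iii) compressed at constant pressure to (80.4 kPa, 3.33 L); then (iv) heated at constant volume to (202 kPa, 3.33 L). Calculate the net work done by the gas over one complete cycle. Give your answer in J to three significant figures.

W_net ≈ 283 J

Constant-volume legs do no work.
W(i) = (202)(5.66 − 3.33) = 470.7 J; W(iii) = (80.4)(3.33 − 5.66) = -187.3 J.
W_net = 470.7 − 187.3 = 283.3 J (the clockwise enclosed area).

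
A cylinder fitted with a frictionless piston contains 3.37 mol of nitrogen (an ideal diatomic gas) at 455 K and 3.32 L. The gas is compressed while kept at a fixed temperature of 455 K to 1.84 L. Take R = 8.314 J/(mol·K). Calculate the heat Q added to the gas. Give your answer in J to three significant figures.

Q ≈ -7520 J

Isothermal ⇒ ΔU = 0, so Q = W = nRT ln(V₂/V₁).
Q = (3.37)(8.314)(455) ln(1.84/3.32) = 12748 × -0.5902 = -7524 J.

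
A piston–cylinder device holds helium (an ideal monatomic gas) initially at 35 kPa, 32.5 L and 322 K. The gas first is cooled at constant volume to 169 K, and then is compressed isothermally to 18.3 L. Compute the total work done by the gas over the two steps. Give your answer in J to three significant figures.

Step 1 (isochoric): W = 0 (constant volume).
After step 1: P = 18.37 kPa (V unchanged).
Step 2 (isothermal): W = P₁V₁ ln(V₂/V₁) = (597) ln(18.3/32.5) = -342.9 J.
W_total = 0 − 342.9 = -342.9 J.

W_total ≈ -343 J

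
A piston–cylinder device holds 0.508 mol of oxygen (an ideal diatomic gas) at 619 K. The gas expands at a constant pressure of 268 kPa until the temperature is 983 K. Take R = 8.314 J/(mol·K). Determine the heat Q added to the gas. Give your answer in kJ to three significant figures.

Isobaric: W = nRΔT = (0.508)(8.314)(364) = 1537 J.
ΔU = nCᵥΔT with Cᵥ = 5R/2: ΔU = (0.508)(20.79)(364) = 3843 J.
Q = ΔU + W = 3843 + 1537 = 5381 J.

Q ≈ 5.38 kJ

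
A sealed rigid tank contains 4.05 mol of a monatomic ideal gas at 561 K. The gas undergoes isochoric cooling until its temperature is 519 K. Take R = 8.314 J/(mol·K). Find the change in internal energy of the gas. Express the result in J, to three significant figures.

ΔU ≈ -2120 J

Constant volume ⇒ W = 0, so Q = ΔU = nCᵥΔT with Cᵥ = 3R/2 = 12.47 J/(mol·K).
ΔU = (4.05)(12.47)(519 − 561) = -2121 J.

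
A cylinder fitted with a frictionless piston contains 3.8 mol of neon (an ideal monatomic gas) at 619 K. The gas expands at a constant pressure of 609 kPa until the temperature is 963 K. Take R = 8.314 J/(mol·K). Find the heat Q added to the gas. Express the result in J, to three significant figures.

Q ≈ 27200 J

Isobaric: W = nRΔT = (3.8)(8.314)(344) = 10868 J.
ΔU = nCᵥΔT with Cᵥ = 3R/2: ΔU = (3.8)(12.47)(344) = 16302 J.
Q = ΔU + W = 16302 + 10868 = 27170 J.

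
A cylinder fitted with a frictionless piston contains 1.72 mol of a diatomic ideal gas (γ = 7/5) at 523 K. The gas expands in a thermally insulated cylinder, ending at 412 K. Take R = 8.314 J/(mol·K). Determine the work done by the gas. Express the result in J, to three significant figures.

Adiabatic ⇒ Q = 0, so W_by = −ΔU = nCᵥ(T₁ − T₂).
Cᵥ = 5R/2 = 20.79 J/(mol·K).
W = (1.72)(20.79)(523 − 412) = 3968 J.

W ≈ 3970 J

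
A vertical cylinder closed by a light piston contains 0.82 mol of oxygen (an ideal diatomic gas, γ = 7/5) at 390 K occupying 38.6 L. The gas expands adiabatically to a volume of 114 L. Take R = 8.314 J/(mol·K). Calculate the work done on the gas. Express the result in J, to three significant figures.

W ≈ -2340 J

Adiabatic: TV^(γ−1) = const with γ = 7/5.
T₂ = T₁ (V₁/V₂)^(γ−1) = 390 × (38.6/114)^0.4 = 390 × 0.6484 = 252.9 K.
W_by = nCᵥ(T₁ − T₂) = (0.82)(20.79)(390 − 252.9) = 2337 J.
Work on gas = −W_by = -2337 J.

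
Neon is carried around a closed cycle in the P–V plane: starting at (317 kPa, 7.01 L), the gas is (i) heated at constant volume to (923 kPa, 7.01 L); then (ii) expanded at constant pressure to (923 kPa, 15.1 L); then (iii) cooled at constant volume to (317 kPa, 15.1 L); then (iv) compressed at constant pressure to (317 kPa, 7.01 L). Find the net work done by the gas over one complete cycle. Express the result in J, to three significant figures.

Constant-volume legs do no work.
W(ii) = (923)(15.1 − 7.01) = 7467 J; W(iv) = (317)(7.01 − 15.1) = -2565 J.
W_net = 7467 − 2565 = 4903 J (the clockwise enclosed area).

W_net ≈ 4900 J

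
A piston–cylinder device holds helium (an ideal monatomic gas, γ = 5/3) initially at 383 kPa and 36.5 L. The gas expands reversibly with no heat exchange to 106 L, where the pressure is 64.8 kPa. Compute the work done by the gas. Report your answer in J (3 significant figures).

W ≈ 10700 J

Adiabatic: W = (P₁V₁ − P₂V₂)/(γ − 1) with γ = 5/3.
P₁V₁ = 13980 J, P₂V₂ = 6869 J.
W = (13980 − 6869) / 0.6667 = 10666 J.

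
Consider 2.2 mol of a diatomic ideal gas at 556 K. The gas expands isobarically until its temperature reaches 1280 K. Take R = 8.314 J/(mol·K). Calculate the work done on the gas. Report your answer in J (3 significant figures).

Isobaric: W = P ΔV = nR ΔT.
W = (2.2)(8.314)(1280 − 556) = 13243 J.
Work on gas = −W_by = -13243 J.

W ≈ -13200 J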